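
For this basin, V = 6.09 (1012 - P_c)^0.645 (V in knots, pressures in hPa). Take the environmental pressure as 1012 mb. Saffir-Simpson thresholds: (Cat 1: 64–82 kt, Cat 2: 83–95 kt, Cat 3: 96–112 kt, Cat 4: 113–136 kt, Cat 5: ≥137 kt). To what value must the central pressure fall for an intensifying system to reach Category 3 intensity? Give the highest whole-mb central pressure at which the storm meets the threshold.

940 mb

Category 3 begins at V = 96 kt.
Required ΔP = (96/6.09)^(1/0.645) = 15.764^1.550 ≈ 71.92 mb.
P_c ≤ 1012 − 71.92 = 940.08, so the highest integer P_c is 940 mb.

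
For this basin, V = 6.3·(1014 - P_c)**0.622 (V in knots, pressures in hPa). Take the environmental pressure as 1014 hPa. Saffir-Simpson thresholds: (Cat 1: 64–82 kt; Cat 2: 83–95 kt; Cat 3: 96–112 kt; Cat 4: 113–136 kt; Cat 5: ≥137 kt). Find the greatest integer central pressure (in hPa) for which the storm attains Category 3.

934 hPa

Category 3 begins at V = 96 kt.
Required ΔP = (96/6.3)^(1/0.622) = 15.238^1.608 ≈ 79.77 hPa.
P_c ≤ 1014 − 79.77 = 934.23, so the highest integer P_c is 934 hPa.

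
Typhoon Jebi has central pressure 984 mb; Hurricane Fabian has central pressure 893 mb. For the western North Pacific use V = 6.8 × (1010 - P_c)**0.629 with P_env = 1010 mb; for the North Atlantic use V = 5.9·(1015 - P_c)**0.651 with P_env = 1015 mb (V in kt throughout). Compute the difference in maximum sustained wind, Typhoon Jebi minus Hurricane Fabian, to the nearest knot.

-82 kt

Typhoon Jebi: ΔP = 26; V ≈ 6.8 × 26^0.629 ≈ 52.79 kt.
Hurricane Fabian: ΔP = 122; V ≈ 5.9 × 122^0.651 ≈ 134.61 kt.
Difference ≈ 52.79 − 134.61 = -81.82 → -82 kt.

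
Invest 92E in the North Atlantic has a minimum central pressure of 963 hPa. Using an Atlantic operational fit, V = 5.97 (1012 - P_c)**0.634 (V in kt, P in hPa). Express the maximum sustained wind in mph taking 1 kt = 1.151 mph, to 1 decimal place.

ΔP = 1012 − 963 = 49 hPa.
V ≈ 5.97 × 49^0.634 = 5.97 × 11.792 ≈ 70.398 kt.
70.398 × 1.151 ≈ 81.03 mph → 81.0 mph.

81.0 mph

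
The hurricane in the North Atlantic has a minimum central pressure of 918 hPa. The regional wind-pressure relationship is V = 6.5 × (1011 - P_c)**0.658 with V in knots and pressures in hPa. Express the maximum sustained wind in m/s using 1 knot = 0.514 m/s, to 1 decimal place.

ΔP = 1011 − 918 = 93 hPa.
V ≈ 6.5 × 93^0.658 = 6.5 × 19.736 ≈ 128.285 kt.
128.285 × 0.514 ≈ 65.94 m/s → 65.9 m/s.

65.9 m/s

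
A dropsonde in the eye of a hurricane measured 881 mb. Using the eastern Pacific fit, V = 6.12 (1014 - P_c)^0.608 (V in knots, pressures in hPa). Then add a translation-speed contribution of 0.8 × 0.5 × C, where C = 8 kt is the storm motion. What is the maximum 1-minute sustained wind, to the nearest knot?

123 kt

ΔP = 1014 − 881 = 133 mb.
133^0.608 ≈ 19.557.
V ≈ 6.12 × 19.557 ≈ 119.7 kt.
Translation term: 0.8 × 0.5 × 8 = 3.2 kt.
Corrected V ≈ 122.9 kt → 123 kt.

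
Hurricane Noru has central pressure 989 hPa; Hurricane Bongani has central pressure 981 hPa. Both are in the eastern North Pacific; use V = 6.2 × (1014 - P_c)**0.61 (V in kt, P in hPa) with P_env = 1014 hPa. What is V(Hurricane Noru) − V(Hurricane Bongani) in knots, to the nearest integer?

-8 kt

Hurricane Noru: ΔP = 25; V ≈ 6.2 × 25^0.61 ≈ 44.17 kt.
Hurricane Bongani: ΔP = 33; V ≈ 6.2 × 33^0.61 ≈ 52.32 kt.
Difference ≈ 44.17 − 52.32 = -8.15 → -8 kt.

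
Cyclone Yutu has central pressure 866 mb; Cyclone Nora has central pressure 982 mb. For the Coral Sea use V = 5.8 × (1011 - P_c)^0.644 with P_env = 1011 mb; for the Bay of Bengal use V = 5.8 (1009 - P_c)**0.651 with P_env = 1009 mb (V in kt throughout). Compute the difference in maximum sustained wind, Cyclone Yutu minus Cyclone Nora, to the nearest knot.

Cyclone Yutu: ΔP = 145; V ≈ 5.8 × 145^0.644 ≈ 143.00 kt.
Cyclone Nora: ΔP = 27; V ≈ 5.8 × 27^0.651 ≈ 49.57 kt.
Difference ≈ 143.00 − 49.57 = 93.43 → 93 kt.

93 kt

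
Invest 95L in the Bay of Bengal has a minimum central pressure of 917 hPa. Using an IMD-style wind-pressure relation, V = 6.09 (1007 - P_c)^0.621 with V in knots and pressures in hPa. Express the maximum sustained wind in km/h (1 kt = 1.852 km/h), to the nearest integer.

184 km/h

ΔP = 1007 − 917 = 90 hPa.
V ≈ 6.09 × 90^0.621 = 6.09 × 16.353 ≈ 99.587 kt.
99.587 × 1.852 ≈ 184.43 km/h → 184 km/h.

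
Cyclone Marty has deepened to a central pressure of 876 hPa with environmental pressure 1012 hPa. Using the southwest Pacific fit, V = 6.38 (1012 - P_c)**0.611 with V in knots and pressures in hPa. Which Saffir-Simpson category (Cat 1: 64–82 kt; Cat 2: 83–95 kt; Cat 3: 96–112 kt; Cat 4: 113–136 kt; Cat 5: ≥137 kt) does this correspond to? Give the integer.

ΔP = 1012 − 876 = 136 hPa.
V ≈ 6.38 × 136^0.611 = 6.38 × 20.12 ≈ 128 kt.
128 kt falls in the Category 4 band.

4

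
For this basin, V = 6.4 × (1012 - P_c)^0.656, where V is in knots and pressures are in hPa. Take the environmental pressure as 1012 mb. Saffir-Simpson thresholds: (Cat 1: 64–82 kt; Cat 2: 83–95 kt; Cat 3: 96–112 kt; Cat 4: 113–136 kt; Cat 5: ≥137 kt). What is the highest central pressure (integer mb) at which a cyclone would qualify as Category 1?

978 mb

Category 1 begins at V = 64 kt.
Required ΔP = (64/6.4)^(1/0.656) = 10.000^1.524 ≈ 33.45 mb.
P_c ≤ 1012 − 33.45 = 978.55, so the highest integer P_c is 978 mb.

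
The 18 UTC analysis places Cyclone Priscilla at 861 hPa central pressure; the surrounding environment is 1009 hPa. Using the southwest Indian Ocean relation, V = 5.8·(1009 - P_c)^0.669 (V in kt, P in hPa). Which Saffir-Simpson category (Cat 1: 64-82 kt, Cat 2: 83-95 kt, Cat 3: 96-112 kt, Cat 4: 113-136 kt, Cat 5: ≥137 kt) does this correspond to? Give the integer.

5

ΔP = 1009 − 861 = 148 hPa.
V ≈ 5.8 × 148^0.669 = 5.8 × 28.31 ≈ 164 kt.
164 kt falls in the Category 5 band.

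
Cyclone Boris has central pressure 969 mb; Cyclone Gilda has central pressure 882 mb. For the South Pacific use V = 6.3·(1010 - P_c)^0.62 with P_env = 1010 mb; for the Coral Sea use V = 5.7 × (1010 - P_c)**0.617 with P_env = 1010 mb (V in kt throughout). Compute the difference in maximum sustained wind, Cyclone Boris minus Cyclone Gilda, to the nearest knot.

-51 kt

Cyclone Boris: ΔP = 41; V ≈ 6.3 × 41^0.62 ≈ 62.99 kt.
Cyclone Gilda: ΔP = 128; V ≈ 5.7 × 128^0.617 ≈ 113.77 kt.
Difference ≈ 62.99 − 113.77 = -50.78 → -51 kt.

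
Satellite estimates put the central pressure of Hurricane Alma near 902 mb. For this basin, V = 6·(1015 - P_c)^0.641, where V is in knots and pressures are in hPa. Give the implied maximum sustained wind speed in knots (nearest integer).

124 kt

ΔP = 1015 − 902 = 113 mb.
113^0.641 ≈ 20.703.
V ≈ 6 × 20.703 ≈ 124.2 kt.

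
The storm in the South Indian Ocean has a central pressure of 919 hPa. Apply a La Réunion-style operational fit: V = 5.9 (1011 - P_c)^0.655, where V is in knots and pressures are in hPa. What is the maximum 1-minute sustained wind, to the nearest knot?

114 kt

ΔP = 1011 − 919 = 92 hPa.
92^0.655 ≈ 19.332.
V ≈ 5.9 × 19.332 ≈ 114.1 kt.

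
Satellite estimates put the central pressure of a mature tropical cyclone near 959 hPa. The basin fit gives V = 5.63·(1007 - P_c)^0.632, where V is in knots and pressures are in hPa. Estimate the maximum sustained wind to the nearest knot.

65 kt

ΔP = 1007 − 959 = 48 hPa.
48^0.632 ≈ 11.549.
V ≈ 5.63 × 11.549 ≈ 65.0 kt.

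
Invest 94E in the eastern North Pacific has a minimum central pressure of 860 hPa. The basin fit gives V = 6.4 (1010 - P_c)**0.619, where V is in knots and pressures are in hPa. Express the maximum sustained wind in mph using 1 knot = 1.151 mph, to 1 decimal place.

ΔP = 1010 − 860 = 150 hPa.
V ≈ 6.4 × 150^0.619 = 6.4 × 22.233 ≈ 142.292 kt.
142.292 × 1.151 ≈ 163.78 mph → 163.8 mph.

163.8 mph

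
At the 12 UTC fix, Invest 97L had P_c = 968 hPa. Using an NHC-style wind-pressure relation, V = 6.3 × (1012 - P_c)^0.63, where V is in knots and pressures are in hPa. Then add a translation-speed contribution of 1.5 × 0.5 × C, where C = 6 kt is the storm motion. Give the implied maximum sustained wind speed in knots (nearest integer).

ΔP = 1012 − 968 = 44 hPa.
44^0.63 ≈ 10.849.
V ≈ 6.3 × 10.849 ≈ 68.3 kt.
Translation term: 1.5 × 0.5 × 6 = 4.5 kt.
Corrected V ≈ 72.8 kt → 73 kt.

73 kt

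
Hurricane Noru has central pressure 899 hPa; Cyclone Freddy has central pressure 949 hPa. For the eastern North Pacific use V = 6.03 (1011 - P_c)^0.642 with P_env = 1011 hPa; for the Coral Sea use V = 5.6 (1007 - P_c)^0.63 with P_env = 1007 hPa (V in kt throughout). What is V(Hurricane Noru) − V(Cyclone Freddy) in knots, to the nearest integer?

52 kt

Hurricane Noru: ΔP = 112; V ≈ 6.03 × 112^0.642 ≈ 124.71 kt.
Cyclone Freddy: ΔP = 58; V ≈ 5.6 × 58^0.63 ≈ 72.30 kt.
Difference ≈ 124.71 − 72.30 = 52.41 → 52 kt.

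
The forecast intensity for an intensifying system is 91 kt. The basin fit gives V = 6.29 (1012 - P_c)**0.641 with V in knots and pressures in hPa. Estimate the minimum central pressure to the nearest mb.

947 mb

ΔP = (V / 6.29)^(1/0.641) = (91/6.29)^1.560.
91/6.29 = 14.467; 14.467^1.560 ≈ 64.61 mb.
P_c = 1012 − 64.61 = 947.39 ≈ 947 mb.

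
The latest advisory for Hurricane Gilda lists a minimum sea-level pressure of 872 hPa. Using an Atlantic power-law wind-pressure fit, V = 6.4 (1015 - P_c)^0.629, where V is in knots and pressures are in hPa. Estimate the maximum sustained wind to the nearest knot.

145 kt

ΔP = 1015 − 872 = 143 hPa.
143^0.629 ≈ 22.683.
V ≈ 6.4 × 22.683 ≈ 145.2 kt.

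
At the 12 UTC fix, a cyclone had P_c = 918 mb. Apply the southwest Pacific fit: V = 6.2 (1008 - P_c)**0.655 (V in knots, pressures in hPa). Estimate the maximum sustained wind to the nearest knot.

118 kt

ΔP = 1008 − 918 = 90 mb.
90^0.655 ≈ 19.056.
V ≈ 6.2 × 19.056 ≈ 118.1 kt.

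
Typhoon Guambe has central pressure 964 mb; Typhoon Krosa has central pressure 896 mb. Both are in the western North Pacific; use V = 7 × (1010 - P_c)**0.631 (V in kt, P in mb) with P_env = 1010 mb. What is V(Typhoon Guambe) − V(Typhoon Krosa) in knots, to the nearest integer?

-61 kt

Typhoon Guambe: ΔP = 46; V ≈ 7 × 46^0.631 ≈ 78.40 kt.
Typhoon Krosa: ΔP = 114; V ≈ 7 × 114^0.631 ≈ 139.00 kt.
Difference ≈ 78.40 − 139.00 = -60.60 → -61 kt.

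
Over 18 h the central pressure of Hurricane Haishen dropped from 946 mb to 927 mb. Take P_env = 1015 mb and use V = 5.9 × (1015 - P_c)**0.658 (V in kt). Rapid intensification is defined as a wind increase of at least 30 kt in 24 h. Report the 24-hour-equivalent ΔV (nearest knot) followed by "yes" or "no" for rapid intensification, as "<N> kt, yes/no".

V₁: ΔP = 69, V ≈ 5.9 × 69^0.658 ≈ 95.68 kt.
V₂: ΔP = 88, V ≈ 5.9 × 88^0.658 ≈ 112.28 kt.
ΔV over 18 h = 16.60 kt → 24 h equivalent = 16.60 × 24/18 ≈ 22.13 kt.
22 kt < 30 kt ⇒ not rapid intensification.

22 kt, no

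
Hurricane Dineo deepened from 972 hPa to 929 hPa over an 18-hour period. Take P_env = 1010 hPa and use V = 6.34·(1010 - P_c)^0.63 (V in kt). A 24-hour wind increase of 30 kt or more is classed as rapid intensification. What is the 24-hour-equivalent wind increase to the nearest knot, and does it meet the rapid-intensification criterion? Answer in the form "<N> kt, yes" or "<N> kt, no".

V₁: ΔP = 38, V ≈ 6.34 × 38^0.63 ≈ 62.71 kt.
V₂: ΔP = 81, V ≈ 6.34 × 81^0.63 ≈ 101.03 kt.
ΔV over 18 h = 38.32 kt → 24 h equivalent = 38.32 × 24/18 ≈ 51.09 kt.
51 kt ≥ 30 kt ⇒ rapid intensification.

51 kt, yes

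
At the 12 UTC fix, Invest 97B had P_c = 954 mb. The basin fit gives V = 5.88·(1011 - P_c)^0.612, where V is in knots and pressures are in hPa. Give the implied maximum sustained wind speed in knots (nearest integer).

ΔP = 1011 − 954 = 57 mb.
57^0.612 ≈ 11.874.
V ≈ 5.88 × 11.874 ≈ 69.8 kt.

70 kt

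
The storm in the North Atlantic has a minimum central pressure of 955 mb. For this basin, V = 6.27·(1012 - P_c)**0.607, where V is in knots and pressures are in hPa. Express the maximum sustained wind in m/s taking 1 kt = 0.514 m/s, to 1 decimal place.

37.5 m/s

ΔP = 1012 − 955 = 57 mb.
V ≈ 6.27 × 57^0.607 = 6.27 × 11.636 ≈ 72.960 kt.
72.960 × 0.514 ≈ 37.50 m/s → 37.5 m/s.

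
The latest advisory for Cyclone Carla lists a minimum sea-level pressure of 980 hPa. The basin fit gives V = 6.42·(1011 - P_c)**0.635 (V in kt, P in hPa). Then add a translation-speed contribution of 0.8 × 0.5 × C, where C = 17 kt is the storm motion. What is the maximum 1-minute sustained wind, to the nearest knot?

64 kt

ΔP = 1011 − 980 = 31 hPa.
31^0.635 ≈ 8.851.
V ≈ 6.42 × 8.851 ≈ 56.8 kt.
Translation term: 0.8 × 0.5 × 17 = 6.8 kt.
Corrected V ≈ 63.6 kt → 64 kt.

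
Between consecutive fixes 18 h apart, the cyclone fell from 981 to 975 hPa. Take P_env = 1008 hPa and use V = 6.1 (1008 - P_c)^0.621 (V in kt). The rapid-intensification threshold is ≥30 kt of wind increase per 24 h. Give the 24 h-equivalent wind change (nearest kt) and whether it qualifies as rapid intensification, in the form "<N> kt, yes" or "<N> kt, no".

V₁: ΔP = 27, V ≈ 6.1 × 27^0.621 ≈ 47.23 kt.
V₂: ΔP = 33, V ≈ 6.1 × 33^0.621 ≈ 53.50 kt.
ΔV over 18 h = 6.27 kt → 24 h equivalent = 6.27 × 24/18 ≈ 8.36 kt.
8 kt < 30 kt ⇒ not rapid intensification.

8 kt, no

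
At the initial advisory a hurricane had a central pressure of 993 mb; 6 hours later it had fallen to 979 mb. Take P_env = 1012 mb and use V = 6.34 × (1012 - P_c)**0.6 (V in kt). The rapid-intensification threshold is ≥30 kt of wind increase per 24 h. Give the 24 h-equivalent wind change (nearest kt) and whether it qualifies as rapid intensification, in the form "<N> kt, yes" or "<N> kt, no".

58 kt, yes

V₁: ΔP = 19, V ≈ 6.34 × 19^0.6 ≈ 37.10 kt.
V₂: ΔP = 33, V ≈ 6.34 × 33^0.6 ≈ 51.67 kt.
ΔV over 6 h = 14.57 kt → 24 h equivalent = 14.57 × 24/6 ≈ 58.28 kt.
58 kt ≥ 30 kt ⇒ rapid intensification.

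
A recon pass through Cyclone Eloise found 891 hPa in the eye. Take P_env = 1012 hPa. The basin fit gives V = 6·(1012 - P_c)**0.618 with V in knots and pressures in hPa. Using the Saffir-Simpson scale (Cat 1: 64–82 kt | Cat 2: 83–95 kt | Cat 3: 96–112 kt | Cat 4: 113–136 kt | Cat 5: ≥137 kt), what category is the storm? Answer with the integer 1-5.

4

ΔP = 1012 − 891 = 121 hPa.
V ≈ 6 × 121^0.618 = 6 × 19.37 ≈ 116 kt.
116 kt falls in the Category 4 band.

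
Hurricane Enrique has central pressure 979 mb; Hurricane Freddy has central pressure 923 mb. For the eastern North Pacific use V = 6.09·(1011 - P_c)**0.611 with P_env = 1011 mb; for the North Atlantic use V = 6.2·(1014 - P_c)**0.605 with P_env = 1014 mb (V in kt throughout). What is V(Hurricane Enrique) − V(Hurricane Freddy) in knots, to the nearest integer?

-44 kt

Hurricane Enrique: ΔP = 32; V ≈ 6.09 × 32^0.611 ≈ 50.61 kt.
Hurricane Freddy: ΔP = 91; V ≈ 6.2 × 91^0.605 ≈ 94.98 kt.
Difference ≈ 50.61 − 94.98 = -44.37 → -44 kt.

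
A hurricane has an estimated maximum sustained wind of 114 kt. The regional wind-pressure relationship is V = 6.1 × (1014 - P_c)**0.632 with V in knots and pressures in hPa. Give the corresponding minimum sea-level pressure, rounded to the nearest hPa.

ΔP = (V / 6.1)^(1/0.632) = (114/6.1)^1.582.
114/6.1 = 18.689; 18.689^1.582 ≈ 102.80 hPa.
P_c = 1014 − 102.80 = 911.20 ≈ 911 hPa.

911 hPa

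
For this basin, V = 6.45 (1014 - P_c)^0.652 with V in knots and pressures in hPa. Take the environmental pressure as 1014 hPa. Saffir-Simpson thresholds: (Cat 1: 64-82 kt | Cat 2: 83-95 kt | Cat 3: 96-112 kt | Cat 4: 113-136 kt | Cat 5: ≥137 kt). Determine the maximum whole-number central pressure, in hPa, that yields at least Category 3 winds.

Category 3 begins at V = 96 kt.
Required ΔP = (96/6.45)^(1/0.652) = 14.884^1.534 ≈ 62.90 hPa.
P_c ≤ 1014 − 62.90 = 951.10, so the highest integer P_c is 951 hPa.

951 hPa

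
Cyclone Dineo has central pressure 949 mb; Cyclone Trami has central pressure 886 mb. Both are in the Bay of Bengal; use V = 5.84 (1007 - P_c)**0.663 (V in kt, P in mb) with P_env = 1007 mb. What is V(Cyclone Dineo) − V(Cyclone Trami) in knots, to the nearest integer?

-54 kt

Cyclone Dineo: ΔP = 58; V ≈ 5.84 × 58^0.663 ≈ 86.21 kt.
Cyclone Trami: ΔP = 121; V ≈ 5.84 × 121^0.663 ≈ 140.38 kt.
Difference ≈ 86.21 − 140.38 = -54.17 → -54 kt.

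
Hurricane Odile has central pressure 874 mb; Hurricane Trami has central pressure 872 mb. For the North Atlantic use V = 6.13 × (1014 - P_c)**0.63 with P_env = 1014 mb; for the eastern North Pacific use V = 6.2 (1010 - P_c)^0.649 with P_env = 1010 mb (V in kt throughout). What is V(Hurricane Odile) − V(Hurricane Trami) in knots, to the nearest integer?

Hurricane Odile: ΔP = 140; V ≈ 6.13 × 140^0.63 ≈ 137.89 kt.
Hurricane Trami: ΔP = 138; V ≈ 6.2 × 138^0.649 ≈ 151.77 kt.
Difference ≈ 137.89 − 151.77 = -13.88 → -14 kt.

-14 kt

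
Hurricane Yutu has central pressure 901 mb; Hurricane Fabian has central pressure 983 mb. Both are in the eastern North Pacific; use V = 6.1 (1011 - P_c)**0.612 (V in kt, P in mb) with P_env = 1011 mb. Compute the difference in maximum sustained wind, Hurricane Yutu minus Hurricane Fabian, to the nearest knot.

61 kt

Hurricane Yutu: ΔP = 110; V ≈ 6.1 × 110^0.612 ≈ 108.31 kt.
Hurricane Fabian: ΔP = 28; V ≈ 6.1 × 28^0.612 ≈ 46.88 kt.
Difference ≈ 108.31 − 46.88 = 61.43 → 61 kt.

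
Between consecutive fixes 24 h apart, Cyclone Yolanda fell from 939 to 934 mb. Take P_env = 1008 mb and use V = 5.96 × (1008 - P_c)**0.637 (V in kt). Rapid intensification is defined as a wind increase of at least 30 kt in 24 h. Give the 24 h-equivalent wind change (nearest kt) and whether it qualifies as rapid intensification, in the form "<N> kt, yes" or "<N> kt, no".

V₁: ΔP = 69, V ≈ 5.96 × 69^0.637 ≈ 88.43 kt.
V₂: ΔP = 74, V ≈ 5.96 × 74^0.637 ≈ 92.46 kt.
ΔV over 24 h = 4.03 kt → 24 h equivalent = 4.03 × 24/24 ≈ 4.03 kt.
4 kt < 30 kt ⇒ not rapid intensification.

4 kt, no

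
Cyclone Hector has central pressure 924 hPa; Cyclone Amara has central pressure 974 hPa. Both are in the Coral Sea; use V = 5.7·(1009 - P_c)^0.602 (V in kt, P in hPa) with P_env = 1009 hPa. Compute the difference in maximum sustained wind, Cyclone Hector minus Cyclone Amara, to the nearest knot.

34 kt

Cyclone Hector: ΔP = 85; V ≈ 5.7 × 85^0.602 ≈ 82.68 kt.
Cyclone Amara: ΔP = 35; V ≈ 5.7 × 35^0.602 ≈ 48.46 kt.
Difference ≈ 82.68 − 48.46 = 34.22 → 34 kt.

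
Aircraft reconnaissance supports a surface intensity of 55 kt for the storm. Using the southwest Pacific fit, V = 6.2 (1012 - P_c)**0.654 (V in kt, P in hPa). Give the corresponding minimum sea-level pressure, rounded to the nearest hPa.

984 hPa

ΔP = (V / 6.2)^(1/0.654) = (55/6.2)^1.529.
55/6.2 = 8.871; 8.871^1.529 ≈ 28.15 hPa.
P_c = 1012 − 28.15 = 983.85 ≈ 984 hPa.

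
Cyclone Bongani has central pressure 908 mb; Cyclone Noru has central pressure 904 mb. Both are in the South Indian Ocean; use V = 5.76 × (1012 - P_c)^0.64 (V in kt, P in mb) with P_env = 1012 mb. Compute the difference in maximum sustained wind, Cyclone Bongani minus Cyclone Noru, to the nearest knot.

Cyclone Bongani: ΔP = 104; V ≈ 5.76 × 104^0.64 ≈ 112.54 kt.
Cyclone Noru: ΔP = 108; V ≈ 5.76 × 108^0.64 ≈ 115.30 kt.
Difference ≈ 112.54 − 115.30 = -2.76 → -3 kt.

-3 kt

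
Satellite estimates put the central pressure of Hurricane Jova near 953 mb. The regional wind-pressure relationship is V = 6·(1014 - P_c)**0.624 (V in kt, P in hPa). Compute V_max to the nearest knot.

78 kt

ΔP = 1014 − 953 = 61 mb.
61^0.624 ≈ 13.003.
V ≈ 6 × 13.003 ≈ 78.0 kt.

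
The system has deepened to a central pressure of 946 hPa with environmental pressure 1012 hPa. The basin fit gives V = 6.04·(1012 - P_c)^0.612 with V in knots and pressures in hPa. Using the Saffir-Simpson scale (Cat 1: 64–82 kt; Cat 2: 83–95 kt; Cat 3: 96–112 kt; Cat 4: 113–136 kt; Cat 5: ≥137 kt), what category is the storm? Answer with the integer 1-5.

1

ΔP = 1012 − 946 = 66 hPa.
V ≈ 6.04 × 66^0.612 = 6.04 × 12.99 ≈ 78 kt.
78 kt falls in the Category 1 band.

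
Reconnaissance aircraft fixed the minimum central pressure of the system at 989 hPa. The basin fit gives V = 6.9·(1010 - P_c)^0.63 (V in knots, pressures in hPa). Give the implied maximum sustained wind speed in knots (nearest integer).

47 kt

ΔP = 1010 − 989 = 21 hPa.
21^0.63 ≈ 6.808.
V ≈ 6.9 × 6.808 ≈ 47.0 kt.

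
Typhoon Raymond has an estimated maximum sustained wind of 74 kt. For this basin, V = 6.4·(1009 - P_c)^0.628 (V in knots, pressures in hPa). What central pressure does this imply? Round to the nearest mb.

960 mb

ΔP = (V / 6.4)^(1/0.628) = (74/6.4)^1.592.
74/6.4 = 11.562; 11.562^1.592 ≈ 49.29 mb.
P_c = 1009 − 49.29 = 959.71 ≈ 960 mb.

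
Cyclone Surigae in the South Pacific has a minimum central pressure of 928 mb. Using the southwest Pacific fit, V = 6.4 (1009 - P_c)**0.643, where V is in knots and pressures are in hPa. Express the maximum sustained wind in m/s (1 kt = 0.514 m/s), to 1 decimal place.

55.5 m/s

ΔP = 1009 − 928 = 81 mb.
V ≈ 6.4 × 81^0.643 = 6.4 × 16.872 ≈ 107.978 kt.
107.978 × 0.514 ≈ 55.50 m/s → 55.5 m/s.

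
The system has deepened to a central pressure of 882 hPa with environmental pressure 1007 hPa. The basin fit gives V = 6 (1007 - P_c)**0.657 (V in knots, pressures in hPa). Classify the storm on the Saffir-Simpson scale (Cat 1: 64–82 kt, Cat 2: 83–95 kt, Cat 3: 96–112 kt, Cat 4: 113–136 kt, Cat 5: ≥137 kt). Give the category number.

ΔP = 1007 − 882 = 125 hPa.
V ≈ 6 × 125^0.657 = 6 × 23.86 ≈ 143 kt.
143 kt falls in the Category 5 band.

5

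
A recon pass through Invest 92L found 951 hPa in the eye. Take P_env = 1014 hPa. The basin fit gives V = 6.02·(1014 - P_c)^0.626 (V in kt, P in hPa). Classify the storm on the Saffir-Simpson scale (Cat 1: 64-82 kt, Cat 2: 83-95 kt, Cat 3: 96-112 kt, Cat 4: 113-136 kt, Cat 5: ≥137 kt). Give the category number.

1

ΔP = 1014 − 951 = 63 hPa.
V ≈ 6.02 × 63^0.626 = 6.02 × 13.38 ≈ 81 kt.
81 kt falls in the Category 1 band.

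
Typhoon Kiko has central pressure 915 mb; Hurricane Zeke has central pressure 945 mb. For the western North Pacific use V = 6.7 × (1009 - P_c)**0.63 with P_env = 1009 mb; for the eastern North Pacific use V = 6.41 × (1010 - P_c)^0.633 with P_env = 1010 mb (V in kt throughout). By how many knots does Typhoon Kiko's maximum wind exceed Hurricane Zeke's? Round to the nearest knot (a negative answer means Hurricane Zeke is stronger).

27 kt

Typhoon Kiko: ΔP = 94; V ≈ 6.7 × 94^0.63 ≈ 117.26 kt.
Hurricane Zeke: ΔP = 65; V ≈ 6.41 × 65^0.633 ≈ 90.04 kt.
Difference ≈ 117.26 − 90.04 = 27.22 → 27 kt.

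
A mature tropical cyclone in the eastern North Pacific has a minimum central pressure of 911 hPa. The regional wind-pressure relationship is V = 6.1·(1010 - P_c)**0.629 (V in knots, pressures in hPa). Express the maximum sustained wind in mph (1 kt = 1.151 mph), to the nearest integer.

126 mph

ΔP = 1010 − 911 = 99 hPa.
V ≈ 6.1 × 99^0.629 = 6.1 × 17.999 ≈ 109.795 kt.
109.795 × 1.151 ≈ 126.37 mph → 126 mph.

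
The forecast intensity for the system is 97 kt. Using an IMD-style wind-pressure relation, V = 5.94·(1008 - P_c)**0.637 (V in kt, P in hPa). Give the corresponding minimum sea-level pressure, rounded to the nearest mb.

928 mb

ΔP = (V / 5.94)^(1/0.637) = (97/5.94)^1.570.
97/5.94 = 16.330; 16.330^1.570 ≈ 80.21 mb.
P_c = 1008 − 80.21 = 927.79 ≈ 928 mb.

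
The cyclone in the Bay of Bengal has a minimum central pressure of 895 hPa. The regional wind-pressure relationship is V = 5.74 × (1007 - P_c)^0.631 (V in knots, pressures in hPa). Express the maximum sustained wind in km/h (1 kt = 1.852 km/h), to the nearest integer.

ΔP = 1007 − 895 = 112 hPa.
V ≈ 5.74 × 112^0.631 = 5.74 × 19.636 ≈ 112.712 kt.
112.712 × 1.852 ≈ 208.74 km/h → 209 km/h.

209 km/h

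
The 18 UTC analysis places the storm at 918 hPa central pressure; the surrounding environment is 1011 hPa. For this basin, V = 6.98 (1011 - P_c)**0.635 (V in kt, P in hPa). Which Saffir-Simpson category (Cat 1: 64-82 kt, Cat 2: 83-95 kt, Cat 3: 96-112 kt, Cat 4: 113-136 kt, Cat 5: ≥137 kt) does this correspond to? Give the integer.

4

ΔP = 1011 − 918 = 93 hPa.
V ≈ 6.98 × 93^0.635 = 6.98 × 17.78 ≈ 124 kt.
124 kt falls in the Category 4 band.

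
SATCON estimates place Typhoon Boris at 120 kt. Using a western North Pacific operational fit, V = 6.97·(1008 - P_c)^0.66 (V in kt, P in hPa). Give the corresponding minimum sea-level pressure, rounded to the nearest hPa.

ΔP = (V / 6.97)^(1/0.66) = (120/6.97)^1.515.
120/6.97 = 17.217; 17.217^1.515 ≈ 74.58 hPa.
P_c = 1008 − 74.58 = 933.42 ≈ 933 hPa.

933 hPa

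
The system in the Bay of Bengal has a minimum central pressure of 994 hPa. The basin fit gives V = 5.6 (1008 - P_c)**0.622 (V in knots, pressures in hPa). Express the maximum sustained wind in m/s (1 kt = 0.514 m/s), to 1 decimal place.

ΔP = 1008 − 994 = 14 hPa.
V ≈ 5.6 × 14^0.622 = 5.6 × 5.163 ≈ 28.912 kt.
28.912 × 0.514 ≈ 14.86 m/s → 14.9 m/s.

14.9 m/s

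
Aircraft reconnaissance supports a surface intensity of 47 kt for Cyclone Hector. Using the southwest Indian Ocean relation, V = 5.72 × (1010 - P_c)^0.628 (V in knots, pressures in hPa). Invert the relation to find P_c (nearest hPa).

981 hPa

ΔP = (V / 5.72)^(1/0.628) = (47/5.72)^1.592.
47/5.72 = 8.217; 8.217^1.592 ≈ 28.61 hPa.
P_c = 1010 − 28.61 = 981.39 ≈ 981 hPa.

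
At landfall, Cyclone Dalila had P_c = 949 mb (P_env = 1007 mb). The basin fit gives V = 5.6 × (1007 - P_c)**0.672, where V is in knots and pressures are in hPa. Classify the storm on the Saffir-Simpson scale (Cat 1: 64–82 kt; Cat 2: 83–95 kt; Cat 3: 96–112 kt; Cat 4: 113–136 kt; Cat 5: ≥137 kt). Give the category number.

ΔP = 1007 − 949 = 58 mb.
V ≈ 5.6 × 58^0.672 = 5.6 × 15.31 ≈ 86 kt.
86 kt falls in the Category 2 band.

2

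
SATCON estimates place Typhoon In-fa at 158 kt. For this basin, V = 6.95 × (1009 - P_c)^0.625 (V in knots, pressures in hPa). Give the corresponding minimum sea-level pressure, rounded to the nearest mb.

861 mb

ΔP = (V / 6.95)^(1/0.625) = (158/6.95)^1.600.
158/6.95 = 22.734; 22.734^1.600 ≈ 148.14 mb.
P_c = 1009 − 148.14 = 860.86 ≈ 861 mb.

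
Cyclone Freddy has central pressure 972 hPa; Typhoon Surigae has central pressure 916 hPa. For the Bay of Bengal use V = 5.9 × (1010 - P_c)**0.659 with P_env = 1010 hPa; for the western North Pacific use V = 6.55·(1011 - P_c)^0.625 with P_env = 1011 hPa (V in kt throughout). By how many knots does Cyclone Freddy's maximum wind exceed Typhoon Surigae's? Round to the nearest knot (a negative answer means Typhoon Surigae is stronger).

Cyclone Freddy: ΔP = 38; V ≈ 5.9 × 38^0.659 ≈ 64.85 kt.
Typhoon Surigae: ΔP = 95; V ≈ 6.55 × 95^0.625 ≈ 112.80 kt.
Difference ≈ 64.85 − 112.80 = -47.95 → -48 kt.

-48 kt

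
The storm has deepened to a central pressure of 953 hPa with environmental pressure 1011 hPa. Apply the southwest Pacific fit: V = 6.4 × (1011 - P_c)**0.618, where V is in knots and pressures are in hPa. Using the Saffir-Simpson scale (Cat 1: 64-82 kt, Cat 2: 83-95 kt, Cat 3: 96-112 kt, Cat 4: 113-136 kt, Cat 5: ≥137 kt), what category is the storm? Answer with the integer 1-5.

1

ΔP = 1011 − 953 = 58 hPa.
V ≈ 6.4 × 58^0.618 = 6.4 × 12.30 ≈ 79 kt.
79 kt falls in the Category 1 band.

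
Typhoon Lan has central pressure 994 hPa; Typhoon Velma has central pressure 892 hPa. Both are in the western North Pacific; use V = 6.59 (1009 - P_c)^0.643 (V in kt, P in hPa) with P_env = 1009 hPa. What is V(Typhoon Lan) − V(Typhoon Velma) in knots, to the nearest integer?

Typhoon Lan: ΔP = 15; V ≈ 6.59 × 15^0.643 ≈ 37.59 kt.
Typhoon Velma: ΔP = 117; V ≈ 6.59 × 117^0.643 ≈ 140.84 kt.
Difference ≈ 37.59 − 140.84 = -103.25 → -103 kt.

-103 kt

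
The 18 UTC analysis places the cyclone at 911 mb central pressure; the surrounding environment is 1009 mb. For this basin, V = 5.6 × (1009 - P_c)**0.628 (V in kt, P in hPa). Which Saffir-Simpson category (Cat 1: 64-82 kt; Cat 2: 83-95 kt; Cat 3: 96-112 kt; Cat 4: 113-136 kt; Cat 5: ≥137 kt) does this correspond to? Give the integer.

3

ΔP = 1009 − 911 = 98 mb.
V ≈ 5.6 × 98^0.628 = 5.6 × 17.80 ≈ 100 kt.
100 kt falls in the Category 3 band.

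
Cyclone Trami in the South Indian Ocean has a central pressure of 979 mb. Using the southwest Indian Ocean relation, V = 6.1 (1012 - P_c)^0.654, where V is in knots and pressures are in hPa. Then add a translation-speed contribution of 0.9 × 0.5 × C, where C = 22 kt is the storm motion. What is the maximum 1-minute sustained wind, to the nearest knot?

70 kt

ΔP = 1012 − 979 = 33 mb.
33^0.654 ≈ 9.843.
V ≈ 6.1 × 9.843 ≈ 60.0 kt.
Translation term: 0.9 × 0.5 × 22 = 9.9 kt.
Corrected V ≈ 69.9 kt → 70 kt.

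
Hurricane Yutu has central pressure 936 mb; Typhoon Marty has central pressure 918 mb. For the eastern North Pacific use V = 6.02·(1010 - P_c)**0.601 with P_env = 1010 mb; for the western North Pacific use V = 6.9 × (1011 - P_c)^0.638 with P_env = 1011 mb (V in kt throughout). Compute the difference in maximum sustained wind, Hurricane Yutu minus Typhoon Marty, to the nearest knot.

-44 kt

Hurricane Yutu: ΔP = 74; V ≈ 6.02 × 74^0.601 ≈ 79.98 kt.
Typhoon Marty: ΔP = 93; V ≈ 6.9 × 93^0.638 ≈ 124.38 kt.
Difference ≈ 79.98 − 124.38 = -44.40 → -44 kt.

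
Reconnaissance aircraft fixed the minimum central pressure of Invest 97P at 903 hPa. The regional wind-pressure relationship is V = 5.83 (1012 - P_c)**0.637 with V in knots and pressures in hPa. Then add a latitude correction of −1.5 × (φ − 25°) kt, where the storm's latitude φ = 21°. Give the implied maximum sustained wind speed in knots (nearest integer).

ΔP = 1012 − 903 = 109 hPa.
109^0.637 ≈ 19.854.
V ≈ 5.83 × 19.854 ≈ 115.7 kt.
Latitude correction: −1.5 × (21 − 25) = 6 kt.
Corrected V ≈ 121.7 kt → 122 kt.

122 kt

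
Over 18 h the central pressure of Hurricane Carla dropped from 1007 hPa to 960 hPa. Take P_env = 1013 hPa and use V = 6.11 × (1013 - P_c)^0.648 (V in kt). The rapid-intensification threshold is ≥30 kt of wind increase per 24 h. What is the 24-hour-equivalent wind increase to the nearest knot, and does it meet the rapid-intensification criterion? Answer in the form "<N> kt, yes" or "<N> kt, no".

81 kt, yes

V₁: ΔP = 6, V ≈ 6.11 × 6^0.648 ≈ 19.51 kt.
V₂: ΔP = 53, V ≈ 6.11 × 53^0.648 ≈ 80.05 kt.
ΔV over 18 h = 60.54 kt → 24 h equivalent = 60.54 × 24/18 ≈ 80.72 kt.
81 kt ≥ 30 kt ⇒ rapid intensification.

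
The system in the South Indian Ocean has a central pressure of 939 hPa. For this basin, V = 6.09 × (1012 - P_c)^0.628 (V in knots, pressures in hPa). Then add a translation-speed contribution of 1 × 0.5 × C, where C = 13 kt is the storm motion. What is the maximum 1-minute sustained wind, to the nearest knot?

97 kt

ΔP = 1012 − 939 = 73 hPa.
73^0.628 ≈ 14.797.
V ≈ 6.09 × 14.797 ≈ 90.1 kt.
Translation term: 1 × 0.5 × 13 = 6.5 kt.
Corrected V ≈ 96.6 kt → 97 kt.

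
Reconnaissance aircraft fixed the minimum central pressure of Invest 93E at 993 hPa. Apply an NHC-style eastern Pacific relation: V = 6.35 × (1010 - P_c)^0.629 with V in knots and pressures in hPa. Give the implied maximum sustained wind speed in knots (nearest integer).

38 kt

ΔP = 1010 − 993 = 17 hPa.
17^0.629 ≈ 5.942.
V ≈ 6.35 × 5.942 ≈ 37.7 kt.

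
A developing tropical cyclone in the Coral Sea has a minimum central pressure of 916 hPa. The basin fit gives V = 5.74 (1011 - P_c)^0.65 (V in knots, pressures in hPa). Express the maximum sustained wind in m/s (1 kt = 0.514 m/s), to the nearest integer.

ΔP = 1011 − 916 = 95 hPa.
V ≈ 5.74 × 95^0.65 = 5.74 × 19.298 ≈ 110.773 kt.
110.773 × 0.514 ≈ 56.94 m/s → 57 m/s.

57 m/s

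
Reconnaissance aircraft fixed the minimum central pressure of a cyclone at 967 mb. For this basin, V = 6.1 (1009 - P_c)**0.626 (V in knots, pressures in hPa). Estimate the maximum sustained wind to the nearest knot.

ΔP = 1009 − 967 = 42 mb.
42^0.626 ≈ 10.379.
V ≈ 6.1 × 10.379 ≈ 63.3 kt.

63 kt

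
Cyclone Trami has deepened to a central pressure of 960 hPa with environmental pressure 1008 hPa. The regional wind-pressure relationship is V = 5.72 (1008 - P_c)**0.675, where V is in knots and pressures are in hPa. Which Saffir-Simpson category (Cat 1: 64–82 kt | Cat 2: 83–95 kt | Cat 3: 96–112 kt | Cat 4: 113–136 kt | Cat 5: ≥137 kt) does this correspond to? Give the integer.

ΔP = 1008 − 960 = 48 hPa.
V ≈ 5.72 × 48^0.675 = 5.72 × 13.64 ≈ 78 kt.
78 kt falls in the Category 1 band.

1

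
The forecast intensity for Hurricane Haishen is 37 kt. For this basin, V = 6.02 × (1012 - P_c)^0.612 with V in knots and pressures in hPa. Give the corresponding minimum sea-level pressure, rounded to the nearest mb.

993 mb

ΔP = (V / 6.02)^(1/0.612) = (37/6.02)^1.634.
37/6.02 = 6.146; 6.146^1.634 ≈ 19.43 mb.
P_c = 1012 − 19.43 = 992.57 ≈ 993 mb.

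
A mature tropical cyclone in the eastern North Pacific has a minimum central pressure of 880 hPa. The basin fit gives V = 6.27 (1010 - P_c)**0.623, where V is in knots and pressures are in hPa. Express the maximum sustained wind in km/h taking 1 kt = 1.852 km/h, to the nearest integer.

241 km/h

ΔP = 1010 − 880 = 130 hPa.
V ≈ 6.27 × 130^0.623 = 6.27 × 20.749 ≈ 130.093 kt.
130.093 × 1.852 ≈ 240.93 km/h → 241 km/h.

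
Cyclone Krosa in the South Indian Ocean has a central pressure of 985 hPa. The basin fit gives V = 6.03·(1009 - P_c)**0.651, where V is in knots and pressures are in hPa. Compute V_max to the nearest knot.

48 kt

ΔP = 1009 − 985 = 24 hPa.
24^0.651 ≈ 7.916.
V ≈ 6.03 × 7.916 ≈ 47.7 kt.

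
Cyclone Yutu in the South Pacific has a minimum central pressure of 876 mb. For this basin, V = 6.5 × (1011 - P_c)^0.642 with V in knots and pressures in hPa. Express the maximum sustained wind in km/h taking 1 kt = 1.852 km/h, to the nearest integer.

281 km/h

ΔP = 1011 − 876 = 135 mb.
V ≈ 6.5 × 135^0.642 = 6.5 × 23.317 ≈ 151.561 kt.
151.561 × 1.852 ≈ 280.69 km/h → 281 km/h.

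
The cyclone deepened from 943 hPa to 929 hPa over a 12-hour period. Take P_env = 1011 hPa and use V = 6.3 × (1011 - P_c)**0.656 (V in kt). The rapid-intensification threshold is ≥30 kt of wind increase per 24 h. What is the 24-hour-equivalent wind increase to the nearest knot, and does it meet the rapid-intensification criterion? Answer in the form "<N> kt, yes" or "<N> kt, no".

26 kt, no

V₁: ΔP = 68, V ≈ 6.3 × 68^0.656 ≈ 100.34 kt.
V₂: ΔP = 82, V ≈ 6.3 × 82^0.656 ≈ 113.45 kt.
ΔV over 12 h = 13.11 kt → 24 h equivalent = 13.11 × 24/12 ≈ 26.22 kt.
26 kt < 30 kt ⇒ not rapid intensification.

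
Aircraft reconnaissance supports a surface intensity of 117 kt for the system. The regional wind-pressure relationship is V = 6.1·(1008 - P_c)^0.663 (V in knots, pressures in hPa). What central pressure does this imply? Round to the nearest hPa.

ΔP = (V / 6.1)^(1/0.663) = (117/6.1)^1.508.
117/6.1 = 19.180; 19.180^1.508 ≈ 86.08 hPa.
P_c = 1008 − 86.08 = 921.92 ≈ 922 hPa.

922 hPa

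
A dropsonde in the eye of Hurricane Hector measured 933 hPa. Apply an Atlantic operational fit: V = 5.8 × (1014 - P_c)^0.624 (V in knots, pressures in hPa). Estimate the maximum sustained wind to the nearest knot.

ΔP = 1014 − 933 = 81 hPa.
81^0.624 ≈ 15.520.
V ≈ 5.8 × 15.520 ≈ 90.0 kt.

90 kt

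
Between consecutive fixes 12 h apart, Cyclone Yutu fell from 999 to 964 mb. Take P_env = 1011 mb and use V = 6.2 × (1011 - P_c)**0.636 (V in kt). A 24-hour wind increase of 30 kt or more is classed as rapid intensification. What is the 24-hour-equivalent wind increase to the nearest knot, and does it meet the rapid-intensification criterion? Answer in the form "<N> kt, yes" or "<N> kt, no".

V₁: ΔP = 12, V ≈ 6.2 × 12^0.636 ≈ 30.11 kt.
V₂: ΔP = 47, V ≈ 6.2 × 47^0.636 ≈ 71.75 kt.
ΔV over 12 h = 41.64 kt → 24 h equivalent = 41.64 × 24/12 ≈ 83.28 kt.
83 kt ≥ 30 kt ⇒ rapid intensification.

83 kt, yes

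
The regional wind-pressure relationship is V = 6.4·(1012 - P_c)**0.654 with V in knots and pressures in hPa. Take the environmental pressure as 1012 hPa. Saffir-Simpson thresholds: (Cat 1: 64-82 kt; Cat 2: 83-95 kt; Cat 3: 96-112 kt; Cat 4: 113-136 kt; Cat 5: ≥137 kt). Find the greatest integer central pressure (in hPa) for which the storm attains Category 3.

Category 3 begins at V = 96 kt.
Required ΔP = (96/6.4)^(1/0.654) = 15.000^1.529 ≈ 62.85 hPa.
P_c ≤ 1012 − 62.85 = 949.15, so the highest integer P_c is 949 hPa.

949 hPa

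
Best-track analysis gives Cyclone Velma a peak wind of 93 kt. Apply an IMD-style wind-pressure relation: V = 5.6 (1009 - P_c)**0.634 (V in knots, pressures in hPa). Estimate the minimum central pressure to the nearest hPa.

925 hPa

ΔP = (V / 5.6)^(1/0.634) = (93/5.6)^1.577.
93/5.6 = 16.607; 16.607^1.577 ≈ 84.09 hPa.
P_c = 1009 − 84.09 = 924.91 ≈ 925 hPa.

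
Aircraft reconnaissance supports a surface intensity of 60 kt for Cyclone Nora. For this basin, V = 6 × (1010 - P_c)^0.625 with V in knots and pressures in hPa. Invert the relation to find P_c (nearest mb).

ΔP = (V / 6)^(1/0.625) = (60/6)^1.600.
60/6 = 10.000; 10.000^1.600 ≈ 39.81 mb.
P_c = 1010 − 39.81 = 970.19 ≈ 970 mb.

970 mb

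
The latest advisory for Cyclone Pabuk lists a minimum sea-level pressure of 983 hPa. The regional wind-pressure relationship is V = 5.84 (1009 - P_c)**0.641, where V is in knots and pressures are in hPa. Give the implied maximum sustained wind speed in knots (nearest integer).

ΔP = 1009 − 983 = 26 hPa.
26^0.641 ≈ 8.072.
V ≈ 5.84 × 8.072 ≈ 47.1 kt.

47 kt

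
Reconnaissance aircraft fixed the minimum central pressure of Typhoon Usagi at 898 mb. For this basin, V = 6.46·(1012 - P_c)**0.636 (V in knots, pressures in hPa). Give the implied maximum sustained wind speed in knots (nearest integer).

131 kt

ΔP = 1012 − 898 = 114 mb.
114^0.636 ≈ 20.333.
V ≈ 6.46 × 20.333 ≈ 131.3 kt.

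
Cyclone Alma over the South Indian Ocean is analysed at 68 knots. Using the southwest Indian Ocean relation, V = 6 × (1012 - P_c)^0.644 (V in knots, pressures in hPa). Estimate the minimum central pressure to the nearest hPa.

969 hPa

ΔP = (V / 6)^(1/0.644) = (68/6)^1.553.
68/6 = 11.333; 11.333^1.553 ≈ 43.37 hPa.
P_c = 1012 − 43.37 = 968.63 ≈ 969 hPa.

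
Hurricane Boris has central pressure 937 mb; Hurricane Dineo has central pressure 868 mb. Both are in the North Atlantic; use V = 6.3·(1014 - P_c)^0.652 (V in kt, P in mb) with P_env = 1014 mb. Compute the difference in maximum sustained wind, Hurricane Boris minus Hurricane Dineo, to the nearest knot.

-55 kt

Hurricane Boris: ΔP = 77; V ≈ 6.3 × 77^0.652 ≈ 106.99 kt.
Hurricane Dineo: ΔP = 146; V ≈ 6.3 × 146^0.652 ≈ 162.37 kt.
Difference ≈ 106.99 − 162.37 = -55.38 → -55 kt.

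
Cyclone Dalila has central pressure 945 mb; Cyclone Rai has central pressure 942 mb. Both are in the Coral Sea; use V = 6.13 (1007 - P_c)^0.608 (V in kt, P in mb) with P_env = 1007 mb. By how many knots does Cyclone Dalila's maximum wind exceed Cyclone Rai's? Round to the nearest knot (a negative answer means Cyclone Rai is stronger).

-2 kt

Cyclone Dalila: ΔP = 62; V ≈ 6.13 × 62^0.608 ≈ 75.38 kt.
Cyclone Rai: ΔP = 65; V ≈ 6.13 × 65^0.608 ≈ 77.57 kt.
Difference ≈ 75.38 − 77.57 = -2.19 → -2 kt.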